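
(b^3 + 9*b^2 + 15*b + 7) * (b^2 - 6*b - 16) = b^5 + 3*b^4 - 55*b^3 - 227*b^2 - 282*b - 112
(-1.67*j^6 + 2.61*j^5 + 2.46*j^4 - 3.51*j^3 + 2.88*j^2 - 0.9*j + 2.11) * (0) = 0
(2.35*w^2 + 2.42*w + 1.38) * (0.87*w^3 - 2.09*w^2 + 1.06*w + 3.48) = 2.0445*w^5 - 2.8061*w^4 - 1.3662*w^3 + 7.859*w^2 + 9.8844*w + 4.8024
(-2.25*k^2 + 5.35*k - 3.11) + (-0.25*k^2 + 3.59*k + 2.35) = -2.5*k^2 + 8.94*k - 0.76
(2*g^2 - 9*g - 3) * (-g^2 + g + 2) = -2*g^4 + 11*g^3 - 2*g^2 - 21*g - 6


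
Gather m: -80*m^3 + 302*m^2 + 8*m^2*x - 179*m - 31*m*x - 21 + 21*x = -80*m^3 + m^2*(8*x + 302) + m*(-31*x - 179) + 21*x - 21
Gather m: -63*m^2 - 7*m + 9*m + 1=-63*m^2 + 2*m + 1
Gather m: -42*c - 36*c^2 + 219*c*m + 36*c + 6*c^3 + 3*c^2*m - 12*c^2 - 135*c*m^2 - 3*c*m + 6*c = 6*c^3 - 48*c^2 - 135*c*m^2 + m*(3*c^2 + 216*c)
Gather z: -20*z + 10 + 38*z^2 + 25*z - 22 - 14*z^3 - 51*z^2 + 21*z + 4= -14*z^3 - 13*z^2 + 26*z - 8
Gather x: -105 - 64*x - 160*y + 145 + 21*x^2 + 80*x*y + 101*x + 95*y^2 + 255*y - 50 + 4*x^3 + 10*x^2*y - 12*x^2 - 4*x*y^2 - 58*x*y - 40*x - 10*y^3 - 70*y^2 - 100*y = 4*x^3 + x^2*(10*y + 9) + x*(-4*y^2 + 22*y - 3) - 10*y^3 + 25*y^2 - 5*y - 10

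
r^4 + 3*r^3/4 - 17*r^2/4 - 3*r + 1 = (r - 2)*(r - 1/4)*(r + 1)*(r + 2)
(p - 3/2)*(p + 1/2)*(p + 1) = p^3 - 7*p/4 - 3/4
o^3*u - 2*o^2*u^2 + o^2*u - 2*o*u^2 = o*(o - 2*u)*(o*u + u)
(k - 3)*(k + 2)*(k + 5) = k^3 + 4*k^2 - 11*k - 30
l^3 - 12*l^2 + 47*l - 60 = (l - 5)*(l - 4)*(l - 3)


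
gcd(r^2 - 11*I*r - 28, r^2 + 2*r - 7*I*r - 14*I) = r - 7*I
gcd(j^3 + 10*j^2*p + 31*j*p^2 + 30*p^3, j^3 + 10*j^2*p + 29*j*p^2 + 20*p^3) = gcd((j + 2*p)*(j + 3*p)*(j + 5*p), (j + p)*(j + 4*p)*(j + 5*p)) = j + 5*p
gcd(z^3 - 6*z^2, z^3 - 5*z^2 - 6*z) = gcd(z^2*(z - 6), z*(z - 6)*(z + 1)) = z^2 - 6*z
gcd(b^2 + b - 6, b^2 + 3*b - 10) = b - 2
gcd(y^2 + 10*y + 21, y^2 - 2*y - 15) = y + 3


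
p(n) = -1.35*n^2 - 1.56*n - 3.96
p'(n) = -2.7*n - 1.56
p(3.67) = -27.87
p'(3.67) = -11.47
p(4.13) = -33.43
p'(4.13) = -12.71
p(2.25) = -14.30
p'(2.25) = -7.64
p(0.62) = -5.45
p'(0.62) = -3.23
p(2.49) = -16.21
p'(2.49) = -8.28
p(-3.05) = -11.76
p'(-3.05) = 6.68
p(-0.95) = -3.70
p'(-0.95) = 1.00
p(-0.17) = -3.73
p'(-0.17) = -1.10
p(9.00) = -127.35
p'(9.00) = -25.86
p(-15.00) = -284.31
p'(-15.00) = 38.94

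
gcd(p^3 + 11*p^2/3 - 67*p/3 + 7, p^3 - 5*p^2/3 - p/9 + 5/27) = p - 1/3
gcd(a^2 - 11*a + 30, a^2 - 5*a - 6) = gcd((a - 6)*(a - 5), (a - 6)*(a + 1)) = a - 6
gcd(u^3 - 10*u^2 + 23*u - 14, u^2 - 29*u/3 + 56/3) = u - 7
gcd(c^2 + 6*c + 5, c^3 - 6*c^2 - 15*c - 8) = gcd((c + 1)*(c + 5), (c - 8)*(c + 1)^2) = c + 1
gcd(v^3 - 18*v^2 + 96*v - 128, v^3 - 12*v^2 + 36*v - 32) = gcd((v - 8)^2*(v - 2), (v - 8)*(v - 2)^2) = v^2 - 10*v + 16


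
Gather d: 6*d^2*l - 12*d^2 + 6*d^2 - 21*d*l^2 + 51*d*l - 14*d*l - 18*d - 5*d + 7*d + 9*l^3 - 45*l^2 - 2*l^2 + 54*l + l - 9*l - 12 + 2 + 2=d^2*(6*l - 6) + d*(-21*l^2 + 37*l - 16) + 9*l^3 - 47*l^2 + 46*l - 8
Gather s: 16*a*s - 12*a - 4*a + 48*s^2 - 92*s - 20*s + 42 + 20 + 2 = -16*a + 48*s^2 + s*(16*a - 112) + 64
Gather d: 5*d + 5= 5*d + 5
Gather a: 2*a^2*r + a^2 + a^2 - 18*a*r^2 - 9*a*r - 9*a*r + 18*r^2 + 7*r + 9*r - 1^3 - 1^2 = a^2*(2*r + 2) + a*(-18*r^2 - 18*r) + 18*r^2 + 16*r - 2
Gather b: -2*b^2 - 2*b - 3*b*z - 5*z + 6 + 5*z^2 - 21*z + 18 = -2*b^2 + b*(-3*z - 2) + 5*z^2 - 26*z + 24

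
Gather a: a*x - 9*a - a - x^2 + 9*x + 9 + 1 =a*(x - 10) - x^2 + 9*x + 10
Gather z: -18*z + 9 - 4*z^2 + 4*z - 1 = -4*z^2 - 14*z + 8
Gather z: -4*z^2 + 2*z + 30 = -4*z^2 + 2*z + 30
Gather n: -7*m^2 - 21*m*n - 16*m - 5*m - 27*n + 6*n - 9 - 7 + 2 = -7*m^2 - 21*m + n*(-21*m - 21) - 14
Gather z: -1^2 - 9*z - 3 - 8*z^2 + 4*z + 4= -8*z^2 - 5*z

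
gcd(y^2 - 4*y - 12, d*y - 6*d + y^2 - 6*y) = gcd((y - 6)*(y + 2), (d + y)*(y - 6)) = y - 6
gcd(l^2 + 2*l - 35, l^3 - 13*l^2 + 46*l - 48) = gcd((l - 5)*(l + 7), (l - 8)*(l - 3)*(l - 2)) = 1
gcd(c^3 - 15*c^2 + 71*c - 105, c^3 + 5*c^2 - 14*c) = 1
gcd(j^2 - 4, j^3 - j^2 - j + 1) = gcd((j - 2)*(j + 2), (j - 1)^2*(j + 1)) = 1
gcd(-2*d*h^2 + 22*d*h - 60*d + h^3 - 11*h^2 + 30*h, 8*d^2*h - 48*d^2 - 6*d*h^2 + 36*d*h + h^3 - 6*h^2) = 2*d*h - 12*d - h^2 + 6*h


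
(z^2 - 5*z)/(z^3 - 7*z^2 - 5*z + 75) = z/(z^2 - 2*z - 15)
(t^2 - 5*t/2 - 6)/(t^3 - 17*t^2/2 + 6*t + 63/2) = (t - 4)/(t^2 - 10*t + 21)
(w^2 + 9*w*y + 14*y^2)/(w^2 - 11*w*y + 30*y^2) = (w^2 + 9*w*y + 14*y^2)/(w^2 - 11*w*y + 30*y^2)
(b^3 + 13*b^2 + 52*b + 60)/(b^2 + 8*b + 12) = b + 5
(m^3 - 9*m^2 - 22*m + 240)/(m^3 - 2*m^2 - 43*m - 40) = (m - 6)/(m + 1)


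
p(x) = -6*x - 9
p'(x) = -6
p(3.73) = -31.38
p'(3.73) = -6.00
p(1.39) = -17.34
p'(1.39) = -6.00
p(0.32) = -10.92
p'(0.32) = -6.00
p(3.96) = -32.76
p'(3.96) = -6.00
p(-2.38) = 5.28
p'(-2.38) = -6.00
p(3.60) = -30.60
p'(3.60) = -6.00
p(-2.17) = 4.02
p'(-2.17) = -6.00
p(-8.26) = 40.56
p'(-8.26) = -6.00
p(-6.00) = 27.00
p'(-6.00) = -6.00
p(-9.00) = 45.00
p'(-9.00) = -6.00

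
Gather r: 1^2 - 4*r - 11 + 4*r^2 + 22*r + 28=4*r^2 + 18*r + 18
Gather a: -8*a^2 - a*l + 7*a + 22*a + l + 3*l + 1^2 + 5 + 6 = -8*a^2 + a*(29 - l) + 4*l + 12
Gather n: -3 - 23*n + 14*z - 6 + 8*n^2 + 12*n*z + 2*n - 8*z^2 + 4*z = 8*n^2 + n*(12*z - 21) - 8*z^2 + 18*z - 9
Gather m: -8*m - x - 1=-8*m - x - 1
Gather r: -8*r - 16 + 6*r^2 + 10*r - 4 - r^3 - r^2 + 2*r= -r^3 + 5*r^2 + 4*r - 20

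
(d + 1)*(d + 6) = d^2 + 7*d + 6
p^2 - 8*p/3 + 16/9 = (p - 4/3)^2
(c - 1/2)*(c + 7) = c^2 + 13*c/2 - 7/2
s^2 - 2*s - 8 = (s - 4)*(s + 2)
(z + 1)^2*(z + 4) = z^3 + 6*z^2 + 9*z + 4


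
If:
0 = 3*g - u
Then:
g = u/3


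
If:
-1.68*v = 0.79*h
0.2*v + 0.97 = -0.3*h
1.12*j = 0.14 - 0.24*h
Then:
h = -4.71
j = 1.13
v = 2.21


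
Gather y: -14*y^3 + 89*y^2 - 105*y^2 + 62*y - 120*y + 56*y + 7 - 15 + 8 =-14*y^3 - 16*y^2 - 2*y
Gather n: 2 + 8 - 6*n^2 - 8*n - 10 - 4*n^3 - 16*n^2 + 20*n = -4*n^3 - 22*n^2 + 12*n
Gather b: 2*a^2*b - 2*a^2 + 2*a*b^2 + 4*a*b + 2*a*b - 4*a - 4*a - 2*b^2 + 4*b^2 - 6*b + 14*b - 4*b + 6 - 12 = -2*a^2 - 8*a + b^2*(2*a + 2) + b*(2*a^2 + 6*a + 4) - 6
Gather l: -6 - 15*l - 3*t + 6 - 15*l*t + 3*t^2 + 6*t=l*(-15*t - 15) + 3*t^2 + 3*t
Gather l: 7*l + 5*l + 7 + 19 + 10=12*l + 36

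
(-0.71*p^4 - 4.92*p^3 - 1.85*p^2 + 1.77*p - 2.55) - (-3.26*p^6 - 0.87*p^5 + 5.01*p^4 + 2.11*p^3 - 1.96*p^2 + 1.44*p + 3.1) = 3.26*p^6 + 0.87*p^5 - 5.72*p^4 - 7.03*p^3 + 0.11*p^2 + 0.33*p - 5.65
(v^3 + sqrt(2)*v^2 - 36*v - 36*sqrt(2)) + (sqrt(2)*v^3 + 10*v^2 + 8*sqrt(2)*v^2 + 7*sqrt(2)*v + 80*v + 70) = v^3 + sqrt(2)*v^3 + 10*v^2 + 9*sqrt(2)*v^2 + 7*sqrt(2)*v + 44*v - 36*sqrt(2) + 70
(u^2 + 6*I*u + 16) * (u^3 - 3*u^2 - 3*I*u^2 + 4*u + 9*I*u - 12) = u^5 - 3*u^4 + 3*I*u^4 + 38*u^3 - 9*I*u^3 - 114*u^2 - 24*I*u^2 + 64*u + 72*I*u - 192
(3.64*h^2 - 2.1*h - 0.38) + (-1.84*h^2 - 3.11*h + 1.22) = 1.8*h^2 - 5.21*h + 0.84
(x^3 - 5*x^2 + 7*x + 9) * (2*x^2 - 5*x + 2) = 2*x^5 - 15*x^4 + 41*x^3 - 27*x^2 - 31*x + 18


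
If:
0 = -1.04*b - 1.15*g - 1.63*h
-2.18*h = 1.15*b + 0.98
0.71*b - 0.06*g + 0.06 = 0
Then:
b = -0.03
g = 0.64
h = -0.43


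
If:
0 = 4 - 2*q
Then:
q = 2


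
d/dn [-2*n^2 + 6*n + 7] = 6 - 4*n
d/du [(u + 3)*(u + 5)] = 2*u + 8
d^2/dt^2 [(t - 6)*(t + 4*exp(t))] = 4*t*exp(t) - 16*exp(t) + 2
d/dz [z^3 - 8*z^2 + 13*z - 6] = 3*z^2 - 16*z + 13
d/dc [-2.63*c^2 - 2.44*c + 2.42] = -5.26*c - 2.44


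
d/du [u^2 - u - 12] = 2*u - 1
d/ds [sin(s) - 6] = cos(s)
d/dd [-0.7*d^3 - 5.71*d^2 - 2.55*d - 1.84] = -2.1*d^2 - 11.42*d - 2.55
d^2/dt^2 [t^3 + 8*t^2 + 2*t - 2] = 6*t + 16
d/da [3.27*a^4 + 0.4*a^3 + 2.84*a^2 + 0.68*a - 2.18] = 13.08*a^3 + 1.2*a^2 + 5.68*a + 0.68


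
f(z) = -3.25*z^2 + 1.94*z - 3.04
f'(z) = 1.94 - 6.5*z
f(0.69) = -3.25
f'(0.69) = -2.54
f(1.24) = -5.63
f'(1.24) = -6.12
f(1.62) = -8.43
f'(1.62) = -8.59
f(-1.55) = -13.86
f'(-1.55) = 12.02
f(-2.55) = -29.12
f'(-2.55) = 18.52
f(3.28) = -31.64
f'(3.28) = -19.38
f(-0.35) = -4.12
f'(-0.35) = 4.22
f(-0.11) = -3.29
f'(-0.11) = 2.66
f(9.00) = -248.83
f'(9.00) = -56.56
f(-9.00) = -283.75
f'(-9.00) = 60.44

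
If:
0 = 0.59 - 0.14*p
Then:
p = 4.21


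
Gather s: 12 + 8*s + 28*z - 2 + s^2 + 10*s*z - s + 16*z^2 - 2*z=s^2 + s*(10*z + 7) + 16*z^2 + 26*z + 10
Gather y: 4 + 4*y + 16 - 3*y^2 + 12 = -3*y^2 + 4*y + 32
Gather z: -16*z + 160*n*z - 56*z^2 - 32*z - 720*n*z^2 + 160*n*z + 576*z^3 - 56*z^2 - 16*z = 576*z^3 + z^2*(-720*n - 112) + z*(320*n - 64)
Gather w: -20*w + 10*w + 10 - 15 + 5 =-10*w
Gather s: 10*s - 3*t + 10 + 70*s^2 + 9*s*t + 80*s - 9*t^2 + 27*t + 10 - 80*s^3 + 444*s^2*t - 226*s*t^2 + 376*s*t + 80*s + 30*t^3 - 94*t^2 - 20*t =-80*s^3 + s^2*(444*t + 70) + s*(-226*t^2 + 385*t + 170) + 30*t^3 - 103*t^2 + 4*t + 20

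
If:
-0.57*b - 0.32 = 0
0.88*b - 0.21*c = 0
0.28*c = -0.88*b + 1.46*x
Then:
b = -0.56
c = -2.35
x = -0.79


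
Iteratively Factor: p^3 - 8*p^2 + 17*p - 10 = (p - 5)*(p^2 - 3*p + 2) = (p - 5)*(p - 2)*(p - 1)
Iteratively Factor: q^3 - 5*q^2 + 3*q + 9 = (q - 3)*(q^2 - 2*q - 3) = (q - 3)*(q + 1)*(q - 3)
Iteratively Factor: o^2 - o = (o - 1)*(o)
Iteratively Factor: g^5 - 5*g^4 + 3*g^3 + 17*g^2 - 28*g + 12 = (g - 2)*(g^4 - 3*g^3 - 3*g^2 + 11*g - 6) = (g - 2)*(g - 1)*(g^3 - 2*g^2 - 5*g + 6) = (g - 2)*(g - 1)^2*(g^2 - g - 6) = (g - 3)*(g - 2)*(g - 1)^2*(g + 2)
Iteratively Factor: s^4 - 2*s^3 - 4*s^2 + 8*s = (s - 2)*(s^3 - 4*s) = (s - 2)*(s + 2)*(s^2 - 2*s) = (s - 2)^2*(s + 2)*(s)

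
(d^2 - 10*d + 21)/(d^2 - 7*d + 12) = (d - 7)/(d - 4)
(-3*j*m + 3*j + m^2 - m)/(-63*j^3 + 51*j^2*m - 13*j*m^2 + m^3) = (m - 1)/(21*j^2 - 10*j*m + m^2)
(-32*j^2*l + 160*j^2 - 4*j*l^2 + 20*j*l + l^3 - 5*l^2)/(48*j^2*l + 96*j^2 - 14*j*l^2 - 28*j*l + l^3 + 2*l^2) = (-4*j*l + 20*j - l^2 + 5*l)/(6*j*l + 12*j - l^2 - 2*l)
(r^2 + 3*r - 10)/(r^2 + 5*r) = (r - 2)/r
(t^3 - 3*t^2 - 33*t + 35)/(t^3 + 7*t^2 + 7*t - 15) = (t - 7)/(t + 3)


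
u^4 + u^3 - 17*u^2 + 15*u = u*(u - 3)*(u - 1)*(u + 5)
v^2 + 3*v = v*(v + 3)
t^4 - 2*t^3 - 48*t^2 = t^2*(t - 8)*(t + 6)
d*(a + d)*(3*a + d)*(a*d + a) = 3*a^3*d^2 + 3*a^3*d + 4*a^2*d^3 + 4*a^2*d^2 + a*d^4 + a*d^3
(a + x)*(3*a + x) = 3*a^2 + 4*a*x + x^2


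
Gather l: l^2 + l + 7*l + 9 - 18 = l^2 + 8*l - 9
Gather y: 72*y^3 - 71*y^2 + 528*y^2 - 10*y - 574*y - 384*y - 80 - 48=72*y^3 + 457*y^2 - 968*y - 128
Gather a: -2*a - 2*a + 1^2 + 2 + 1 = 4 - 4*a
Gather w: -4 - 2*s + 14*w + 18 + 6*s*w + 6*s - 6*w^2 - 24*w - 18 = 4*s - 6*w^2 + w*(6*s - 10) - 4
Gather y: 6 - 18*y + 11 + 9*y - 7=10 - 9*y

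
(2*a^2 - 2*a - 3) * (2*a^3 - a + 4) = 4*a^5 - 4*a^4 - 8*a^3 + 10*a^2 - 5*a - 12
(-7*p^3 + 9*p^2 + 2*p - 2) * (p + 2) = -7*p^4 - 5*p^3 + 20*p^2 + 2*p - 4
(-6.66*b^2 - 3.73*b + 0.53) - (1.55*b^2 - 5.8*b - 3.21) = -8.21*b^2 + 2.07*b + 3.74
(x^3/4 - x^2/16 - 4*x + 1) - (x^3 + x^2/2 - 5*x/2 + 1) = -3*x^3/4 - 9*x^2/16 - 3*x/2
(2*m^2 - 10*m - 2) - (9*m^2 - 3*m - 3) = -7*m^2 - 7*m + 1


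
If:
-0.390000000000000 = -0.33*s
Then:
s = 1.18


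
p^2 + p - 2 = (p - 1)*(p + 2)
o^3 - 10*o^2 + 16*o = o*(o - 8)*(o - 2)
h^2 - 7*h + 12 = (h - 4)*(h - 3)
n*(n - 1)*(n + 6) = n^3 + 5*n^2 - 6*n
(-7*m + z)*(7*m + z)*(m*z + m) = -49*m^3*z - 49*m^3 + m*z^3 + m*z^2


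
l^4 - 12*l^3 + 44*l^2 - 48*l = l*(l - 6)*(l - 4)*(l - 2)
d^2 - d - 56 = (d - 8)*(d + 7)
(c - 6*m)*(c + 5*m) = c^2 - c*m - 30*m^2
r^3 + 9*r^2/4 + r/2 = r*(r + 1/4)*(r + 2)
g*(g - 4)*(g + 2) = g^3 - 2*g^2 - 8*g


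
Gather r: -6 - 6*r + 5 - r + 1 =-7*r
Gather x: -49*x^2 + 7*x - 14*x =-49*x^2 - 7*x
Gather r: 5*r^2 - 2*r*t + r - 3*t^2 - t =5*r^2 + r*(1 - 2*t) - 3*t^2 - t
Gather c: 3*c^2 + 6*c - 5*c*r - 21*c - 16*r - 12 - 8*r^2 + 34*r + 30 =3*c^2 + c*(-5*r - 15) - 8*r^2 + 18*r + 18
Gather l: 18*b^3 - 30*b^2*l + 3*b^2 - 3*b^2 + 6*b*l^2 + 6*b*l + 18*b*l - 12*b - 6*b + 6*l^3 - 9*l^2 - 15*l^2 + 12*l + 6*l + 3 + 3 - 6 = 18*b^3 - 18*b + 6*l^3 + l^2*(6*b - 24) + l*(-30*b^2 + 24*b + 18)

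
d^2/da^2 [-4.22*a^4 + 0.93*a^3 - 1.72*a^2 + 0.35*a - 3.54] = -50.64*a^2 + 5.58*a - 3.44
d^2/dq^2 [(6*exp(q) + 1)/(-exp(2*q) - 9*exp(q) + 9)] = (-6*exp(4*q) + 50*exp(3*q) - 351*exp(2*q) - 603*exp(q) - 567)*exp(q)/(exp(6*q) + 27*exp(5*q) + 216*exp(4*q) + 243*exp(3*q) - 1944*exp(2*q) + 2187*exp(q) - 729)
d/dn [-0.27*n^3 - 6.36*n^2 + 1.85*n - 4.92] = -0.81*n^2 - 12.72*n + 1.85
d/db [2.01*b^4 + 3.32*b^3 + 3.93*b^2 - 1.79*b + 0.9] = 8.04*b^3 + 9.96*b^2 + 7.86*b - 1.79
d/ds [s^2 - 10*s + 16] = 2*s - 10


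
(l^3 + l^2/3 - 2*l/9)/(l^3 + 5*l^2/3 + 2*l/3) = (l - 1/3)/(l + 1)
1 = 1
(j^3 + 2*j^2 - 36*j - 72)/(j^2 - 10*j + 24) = (j^2 + 8*j + 12)/(j - 4)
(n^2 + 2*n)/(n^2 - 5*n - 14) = n/(n - 7)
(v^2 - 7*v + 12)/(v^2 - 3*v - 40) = (-v^2 + 7*v - 12)/(-v^2 + 3*v + 40)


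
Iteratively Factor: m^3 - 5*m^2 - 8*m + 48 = (m - 4)*(m^2 - m - 12) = (m - 4)^2*(m + 3)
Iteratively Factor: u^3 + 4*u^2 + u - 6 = (u + 3)*(u^2 + u - 2) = (u + 2)*(u + 3)*(u - 1)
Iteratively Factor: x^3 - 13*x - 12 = (x - 4)*(x^2 + 4*x + 3) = (x - 4)*(x + 3)*(x + 1)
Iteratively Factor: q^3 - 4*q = (q + 2)*(q^2 - 2*q) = (q - 2)*(q + 2)*(q)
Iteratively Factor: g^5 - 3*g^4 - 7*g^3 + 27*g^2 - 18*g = (g)*(g^4 - 3*g^3 - 7*g^2 + 27*g - 18) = g*(g + 3)*(g^3 - 6*g^2 + 11*g - 6) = g*(g - 3)*(g + 3)*(g^2 - 3*g + 2) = g*(g - 3)*(g - 2)*(g + 3)*(g - 1)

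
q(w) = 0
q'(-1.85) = 0.00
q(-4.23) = 0.00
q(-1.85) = 0.00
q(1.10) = 0.00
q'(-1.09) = 0.00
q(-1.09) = 0.00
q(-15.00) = 0.00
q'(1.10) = 0.00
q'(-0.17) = 0.00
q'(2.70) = 0.00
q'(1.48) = 0.00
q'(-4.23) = 0.00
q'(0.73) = 0.00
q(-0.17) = 0.00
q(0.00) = 0.00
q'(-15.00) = 0.00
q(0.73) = 0.00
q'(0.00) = 0.00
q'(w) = 0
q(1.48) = 0.00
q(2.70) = 0.00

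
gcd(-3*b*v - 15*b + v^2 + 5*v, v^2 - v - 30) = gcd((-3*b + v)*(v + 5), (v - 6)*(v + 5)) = v + 5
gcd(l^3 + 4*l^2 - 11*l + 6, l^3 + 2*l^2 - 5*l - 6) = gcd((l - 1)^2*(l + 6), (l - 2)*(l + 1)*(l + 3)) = 1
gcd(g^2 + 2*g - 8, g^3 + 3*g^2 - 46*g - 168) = g + 4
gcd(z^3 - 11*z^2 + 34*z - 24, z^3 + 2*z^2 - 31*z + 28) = z^2 - 5*z + 4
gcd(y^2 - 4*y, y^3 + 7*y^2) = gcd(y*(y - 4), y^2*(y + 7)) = y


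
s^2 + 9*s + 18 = (s + 3)*(s + 6)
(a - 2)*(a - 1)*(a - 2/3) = a^3 - 11*a^2/3 + 4*a - 4/3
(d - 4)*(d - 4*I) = d^2 - 4*d - 4*I*d + 16*I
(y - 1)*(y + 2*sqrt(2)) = y^2 - y + 2*sqrt(2)*y - 2*sqrt(2)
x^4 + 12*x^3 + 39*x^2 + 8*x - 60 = (x - 1)*(x + 2)*(x + 5)*(x + 6)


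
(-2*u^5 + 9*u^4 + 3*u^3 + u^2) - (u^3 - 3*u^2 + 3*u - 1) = -2*u^5 + 9*u^4 + 2*u^3 + 4*u^2 - 3*u + 1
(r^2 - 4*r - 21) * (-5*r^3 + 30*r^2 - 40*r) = -5*r^5 + 50*r^4 - 55*r^3 - 470*r^2 + 840*r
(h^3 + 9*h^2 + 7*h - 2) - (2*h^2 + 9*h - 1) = h^3 + 7*h^2 - 2*h - 1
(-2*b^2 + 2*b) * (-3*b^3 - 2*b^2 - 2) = 6*b^5 - 2*b^4 - 4*b^3 + 4*b^2 - 4*b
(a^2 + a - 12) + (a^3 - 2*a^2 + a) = a^3 - a^2 + 2*a - 12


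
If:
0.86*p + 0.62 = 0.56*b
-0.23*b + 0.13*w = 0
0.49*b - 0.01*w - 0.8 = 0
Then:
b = 1.69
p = 0.38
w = 3.00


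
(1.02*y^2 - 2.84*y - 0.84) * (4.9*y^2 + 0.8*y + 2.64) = 4.998*y^4 - 13.1*y^3 - 3.6952*y^2 - 8.1696*y - 2.2176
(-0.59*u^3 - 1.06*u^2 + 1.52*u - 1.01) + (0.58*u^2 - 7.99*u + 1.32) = -0.59*u^3 - 0.48*u^2 - 6.47*u + 0.31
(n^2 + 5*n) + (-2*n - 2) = n^2 + 3*n - 2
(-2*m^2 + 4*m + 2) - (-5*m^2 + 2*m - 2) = 3*m^2 + 2*m + 4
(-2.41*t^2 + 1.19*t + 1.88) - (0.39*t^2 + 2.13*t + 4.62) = -2.8*t^2 - 0.94*t - 2.74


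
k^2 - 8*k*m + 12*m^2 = (k - 6*m)*(k - 2*m)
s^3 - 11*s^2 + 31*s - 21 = (s - 7)*(s - 3)*(s - 1)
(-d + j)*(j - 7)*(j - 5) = -d*j^2 + 12*d*j - 35*d + j^3 - 12*j^2 + 35*j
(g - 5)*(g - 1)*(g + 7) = g^3 + g^2 - 37*g + 35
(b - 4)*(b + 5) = b^2 + b - 20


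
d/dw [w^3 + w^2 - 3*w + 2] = 3*w^2 + 2*w - 3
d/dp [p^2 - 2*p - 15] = 2*p - 2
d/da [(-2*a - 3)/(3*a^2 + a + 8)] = (-6*a^2 - 2*a + (2*a + 3)*(6*a + 1) - 16)/(3*a^2 + a + 8)^2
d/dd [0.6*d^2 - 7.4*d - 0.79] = 1.2*d - 7.4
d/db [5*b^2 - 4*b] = 10*b - 4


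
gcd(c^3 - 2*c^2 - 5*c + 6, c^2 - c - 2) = 1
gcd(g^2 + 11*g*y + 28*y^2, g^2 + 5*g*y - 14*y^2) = g + 7*y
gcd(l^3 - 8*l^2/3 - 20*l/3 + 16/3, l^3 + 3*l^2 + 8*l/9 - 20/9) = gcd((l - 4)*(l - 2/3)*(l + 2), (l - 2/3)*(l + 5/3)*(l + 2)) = l^2 + 4*l/3 - 4/3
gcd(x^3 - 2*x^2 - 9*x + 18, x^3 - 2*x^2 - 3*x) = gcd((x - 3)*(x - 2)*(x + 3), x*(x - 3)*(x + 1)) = x - 3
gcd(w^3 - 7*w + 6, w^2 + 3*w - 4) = w - 1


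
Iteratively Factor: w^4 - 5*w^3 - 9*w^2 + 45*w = (w - 5)*(w^3 - 9*w) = (w - 5)*(w + 3)*(w^2 - 3*w) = w*(w - 5)*(w + 3)*(w - 3)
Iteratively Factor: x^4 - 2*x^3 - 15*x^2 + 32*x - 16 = (x - 1)*(x^3 - x^2 - 16*x + 16) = (x - 1)^2*(x^2 - 16) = (x - 1)^2*(x + 4)*(x - 4)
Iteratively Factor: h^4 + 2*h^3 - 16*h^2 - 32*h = (h - 4)*(h^3 + 6*h^2 + 8*h) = (h - 4)*(h + 2)*(h^2 + 4*h) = (h - 4)*(h + 2)*(h + 4)*(h)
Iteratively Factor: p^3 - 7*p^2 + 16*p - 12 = (p - 3)*(p^2 - 4*p + 4) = (p - 3)*(p - 2)*(p - 2)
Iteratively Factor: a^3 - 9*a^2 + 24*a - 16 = (a - 4)*(a^2 - 5*a + 4) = (a - 4)*(a - 1)*(a - 4)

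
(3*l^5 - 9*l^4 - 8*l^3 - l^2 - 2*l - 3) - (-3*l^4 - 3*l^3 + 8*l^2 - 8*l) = 3*l^5 - 6*l^4 - 5*l^3 - 9*l^2 + 6*l - 3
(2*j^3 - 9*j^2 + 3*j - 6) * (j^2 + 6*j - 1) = 2*j^5 + 3*j^4 - 53*j^3 + 21*j^2 - 39*j + 6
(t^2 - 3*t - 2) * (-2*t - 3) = -2*t^3 + 3*t^2 + 13*t + 6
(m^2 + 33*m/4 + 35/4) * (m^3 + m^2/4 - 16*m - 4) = m^5 + 17*m^4/2 - 83*m^3/16 - 2141*m^2/16 - 173*m - 35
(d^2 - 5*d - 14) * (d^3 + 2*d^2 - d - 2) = d^5 - 3*d^4 - 25*d^3 - 25*d^2 + 24*d + 28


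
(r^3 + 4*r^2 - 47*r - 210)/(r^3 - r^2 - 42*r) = (r + 5)/r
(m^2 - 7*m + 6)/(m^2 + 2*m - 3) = (m - 6)/(m + 3)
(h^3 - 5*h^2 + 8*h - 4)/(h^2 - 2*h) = h - 3 + 2/h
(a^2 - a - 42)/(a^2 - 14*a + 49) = (a + 6)/(a - 7)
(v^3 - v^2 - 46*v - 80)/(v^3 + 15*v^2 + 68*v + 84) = (v^2 - 3*v - 40)/(v^2 + 13*v + 42)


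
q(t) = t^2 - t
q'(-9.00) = -19.00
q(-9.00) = 90.00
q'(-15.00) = -31.00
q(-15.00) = 240.00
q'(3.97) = 6.94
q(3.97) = 11.79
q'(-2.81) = -6.62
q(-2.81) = 10.71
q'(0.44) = -0.12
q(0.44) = -0.25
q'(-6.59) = -14.18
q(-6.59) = 50.02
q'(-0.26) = -1.52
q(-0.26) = 0.33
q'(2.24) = 3.48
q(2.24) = 2.78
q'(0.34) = -0.32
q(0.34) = -0.22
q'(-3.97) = -8.94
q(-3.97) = 19.73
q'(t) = 2*t - 1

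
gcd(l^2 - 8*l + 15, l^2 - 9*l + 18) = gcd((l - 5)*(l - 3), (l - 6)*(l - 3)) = l - 3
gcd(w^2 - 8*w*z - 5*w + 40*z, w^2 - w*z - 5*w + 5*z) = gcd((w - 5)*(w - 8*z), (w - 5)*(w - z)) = w - 5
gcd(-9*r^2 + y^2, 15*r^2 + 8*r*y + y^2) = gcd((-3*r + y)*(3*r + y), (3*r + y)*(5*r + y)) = 3*r + y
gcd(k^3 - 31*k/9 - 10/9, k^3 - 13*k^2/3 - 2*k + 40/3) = k^2 - k/3 - 10/3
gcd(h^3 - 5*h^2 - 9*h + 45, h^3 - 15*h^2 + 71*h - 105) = h^2 - 8*h + 15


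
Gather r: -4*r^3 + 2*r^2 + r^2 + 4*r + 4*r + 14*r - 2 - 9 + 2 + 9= -4*r^3 + 3*r^2 + 22*r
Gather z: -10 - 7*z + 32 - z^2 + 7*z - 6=16 - z^2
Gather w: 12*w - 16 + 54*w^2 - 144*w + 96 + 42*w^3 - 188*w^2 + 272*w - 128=42*w^3 - 134*w^2 + 140*w - 48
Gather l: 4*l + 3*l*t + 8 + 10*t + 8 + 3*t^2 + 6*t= l*(3*t + 4) + 3*t^2 + 16*t + 16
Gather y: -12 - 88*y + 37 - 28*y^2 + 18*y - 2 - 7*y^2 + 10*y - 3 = -35*y^2 - 60*y + 20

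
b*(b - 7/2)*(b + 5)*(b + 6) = b^4 + 15*b^3/2 - 17*b^2/2 - 105*b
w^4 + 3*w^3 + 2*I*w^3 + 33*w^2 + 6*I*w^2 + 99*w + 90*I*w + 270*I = (w + 3)*(w - 6*I)*(w + 3*I)*(w + 5*I)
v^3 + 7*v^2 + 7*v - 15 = (v - 1)*(v + 3)*(v + 5)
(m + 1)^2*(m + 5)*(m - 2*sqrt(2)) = m^4 - 2*sqrt(2)*m^3 + 7*m^3 - 14*sqrt(2)*m^2 + 11*m^2 - 22*sqrt(2)*m + 5*m - 10*sqrt(2)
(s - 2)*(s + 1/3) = s^2 - 5*s/3 - 2/3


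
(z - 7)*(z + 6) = z^2 - z - 42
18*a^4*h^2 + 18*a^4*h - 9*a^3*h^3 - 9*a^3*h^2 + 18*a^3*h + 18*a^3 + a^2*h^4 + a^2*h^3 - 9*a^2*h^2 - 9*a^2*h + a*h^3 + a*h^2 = (-6*a + h)*(-3*a + h)*(a*h + 1)*(a*h + a)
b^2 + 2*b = b*(b + 2)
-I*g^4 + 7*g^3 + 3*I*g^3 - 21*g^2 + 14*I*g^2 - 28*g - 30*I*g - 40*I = (g - 4)*(g + 2*I)*(g + 5*I)*(-I*g - I)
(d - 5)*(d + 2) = d^2 - 3*d - 10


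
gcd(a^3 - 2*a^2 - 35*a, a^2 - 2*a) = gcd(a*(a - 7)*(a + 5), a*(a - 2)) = a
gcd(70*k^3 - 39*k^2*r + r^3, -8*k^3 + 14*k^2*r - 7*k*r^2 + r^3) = -2*k + r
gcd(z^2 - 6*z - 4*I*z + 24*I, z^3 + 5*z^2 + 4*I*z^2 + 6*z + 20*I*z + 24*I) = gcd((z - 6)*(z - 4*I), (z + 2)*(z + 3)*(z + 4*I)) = 1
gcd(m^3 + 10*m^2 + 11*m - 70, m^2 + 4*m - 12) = m - 2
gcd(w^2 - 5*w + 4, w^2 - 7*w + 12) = w - 4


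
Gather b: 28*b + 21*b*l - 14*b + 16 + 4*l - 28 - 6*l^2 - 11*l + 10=b*(21*l + 14) - 6*l^2 - 7*l - 2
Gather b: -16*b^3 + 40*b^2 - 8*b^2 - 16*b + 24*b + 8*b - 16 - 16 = -16*b^3 + 32*b^2 + 16*b - 32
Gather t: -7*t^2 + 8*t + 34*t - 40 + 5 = -7*t^2 + 42*t - 35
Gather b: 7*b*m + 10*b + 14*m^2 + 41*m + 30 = b*(7*m + 10) + 14*m^2 + 41*m + 30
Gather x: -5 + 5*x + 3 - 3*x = 2*x - 2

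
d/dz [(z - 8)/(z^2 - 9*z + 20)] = (z^2 - 9*z - (z - 8)*(2*z - 9) + 20)/(z^2 - 9*z + 20)^2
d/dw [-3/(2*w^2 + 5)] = 12*w/(2*w^2 + 5)^2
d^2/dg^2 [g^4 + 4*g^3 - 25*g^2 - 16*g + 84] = 12*g^2 + 24*g - 50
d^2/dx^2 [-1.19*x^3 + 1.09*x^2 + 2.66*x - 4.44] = 2.18 - 7.14*x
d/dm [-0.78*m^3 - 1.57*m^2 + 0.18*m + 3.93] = -2.34*m^2 - 3.14*m + 0.18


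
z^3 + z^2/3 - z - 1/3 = (z - 1)*(z + 1/3)*(z + 1)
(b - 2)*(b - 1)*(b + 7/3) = b^3 - 2*b^2/3 - 5*b + 14/3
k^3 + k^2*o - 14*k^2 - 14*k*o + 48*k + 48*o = (k - 8)*(k - 6)*(k + o)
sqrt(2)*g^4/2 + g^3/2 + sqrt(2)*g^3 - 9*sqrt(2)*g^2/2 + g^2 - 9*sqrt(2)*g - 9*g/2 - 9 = (g - 3)*(g + 3)*(g + sqrt(2)/2)*(sqrt(2)*g/2 + sqrt(2))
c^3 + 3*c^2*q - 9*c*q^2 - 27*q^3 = (c - 3*q)*(c + 3*q)^2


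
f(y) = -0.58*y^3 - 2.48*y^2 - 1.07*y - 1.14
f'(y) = -1.74*y^2 - 4.96*y - 1.07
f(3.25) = -50.72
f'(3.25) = -35.57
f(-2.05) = -4.37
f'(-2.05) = 1.79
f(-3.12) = -4.33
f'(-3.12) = -2.53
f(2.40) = -26.01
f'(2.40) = -23.00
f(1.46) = -9.79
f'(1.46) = -12.02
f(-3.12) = -4.33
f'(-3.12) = -2.53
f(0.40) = -2.00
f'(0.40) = -3.33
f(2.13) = -20.28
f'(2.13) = -19.53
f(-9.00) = 230.43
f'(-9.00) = -97.37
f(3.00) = -42.33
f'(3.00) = -31.61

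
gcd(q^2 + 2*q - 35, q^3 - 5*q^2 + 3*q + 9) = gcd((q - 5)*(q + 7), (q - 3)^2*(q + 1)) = 1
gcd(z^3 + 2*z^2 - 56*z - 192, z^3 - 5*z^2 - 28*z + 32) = z^2 - 4*z - 32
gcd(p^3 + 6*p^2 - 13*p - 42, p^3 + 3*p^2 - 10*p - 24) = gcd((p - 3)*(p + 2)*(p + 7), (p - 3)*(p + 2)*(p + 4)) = p^2 - p - 6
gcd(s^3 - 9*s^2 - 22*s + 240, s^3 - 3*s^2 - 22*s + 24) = s - 6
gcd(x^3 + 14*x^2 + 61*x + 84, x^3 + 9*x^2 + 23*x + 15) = x + 3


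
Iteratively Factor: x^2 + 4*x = (x)*(x + 4)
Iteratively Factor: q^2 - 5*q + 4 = (q - 4)*(q - 1)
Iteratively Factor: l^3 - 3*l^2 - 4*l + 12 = (l + 2)*(l^2 - 5*l + 6) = (l - 3)*(l + 2)*(l - 2)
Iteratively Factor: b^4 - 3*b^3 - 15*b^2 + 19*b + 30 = (b - 5)*(b^3 + 2*b^2 - 5*b - 6) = (b - 5)*(b - 2)*(b^2 + 4*b + 3) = (b - 5)*(b - 2)*(b + 1)*(b + 3)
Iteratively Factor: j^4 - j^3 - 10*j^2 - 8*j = (j + 1)*(j^3 - 2*j^2 - 8*j) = j*(j + 1)*(j^2 - 2*j - 8) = j*(j + 1)*(j + 2)*(j - 4)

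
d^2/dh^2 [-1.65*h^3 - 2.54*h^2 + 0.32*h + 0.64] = -9.9*h - 5.08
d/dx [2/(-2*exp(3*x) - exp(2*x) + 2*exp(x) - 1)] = 4*(3*exp(2*x) + exp(x) - 1)*exp(x)/(2*exp(3*x) + exp(2*x) - 2*exp(x) + 1)^2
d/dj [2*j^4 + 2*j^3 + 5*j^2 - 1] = 2*j*(4*j^2 + 3*j + 5)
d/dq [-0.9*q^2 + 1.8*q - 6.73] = 1.8 - 1.8*q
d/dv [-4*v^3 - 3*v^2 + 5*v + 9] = -12*v^2 - 6*v + 5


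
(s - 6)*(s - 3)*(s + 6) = s^3 - 3*s^2 - 36*s + 108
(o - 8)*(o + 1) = o^2 - 7*o - 8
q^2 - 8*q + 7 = (q - 7)*(q - 1)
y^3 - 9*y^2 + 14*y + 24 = (y - 6)*(y - 4)*(y + 1)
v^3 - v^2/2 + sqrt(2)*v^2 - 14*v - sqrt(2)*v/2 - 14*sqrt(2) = (v - 4)*(v + 7/2)*(v + sqrt(2))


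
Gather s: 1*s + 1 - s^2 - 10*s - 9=-s^2 - 9*s - 8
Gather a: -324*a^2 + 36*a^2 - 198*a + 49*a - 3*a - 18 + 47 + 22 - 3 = -288*a^2 - 152*a + 48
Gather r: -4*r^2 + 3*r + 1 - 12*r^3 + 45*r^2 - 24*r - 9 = -12*r^3 + 41*r^2 - 21*r - 8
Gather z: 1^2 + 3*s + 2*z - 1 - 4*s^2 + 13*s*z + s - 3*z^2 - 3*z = -4*s^2 + 4*s - 3*z^2 + z*(13*s - 1)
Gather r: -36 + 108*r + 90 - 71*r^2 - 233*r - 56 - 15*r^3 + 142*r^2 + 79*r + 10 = -15*r^3 + 71*r^2 - 46*r + 8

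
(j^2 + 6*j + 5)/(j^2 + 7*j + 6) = (j + 5)/(j + 6)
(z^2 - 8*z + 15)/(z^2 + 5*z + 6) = (z^2 - 8*z + 15)/(z^2 + 5*z + 6)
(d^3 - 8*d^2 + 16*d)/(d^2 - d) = (d^2 - 8*d + 16)/(d - 1)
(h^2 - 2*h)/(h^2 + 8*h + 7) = h*(h - 2)/(h^2 + 8*h + 7)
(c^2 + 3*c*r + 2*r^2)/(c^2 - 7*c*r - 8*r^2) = (-c - 2*r)/(-c + 8*r)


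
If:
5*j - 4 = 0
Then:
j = 4/5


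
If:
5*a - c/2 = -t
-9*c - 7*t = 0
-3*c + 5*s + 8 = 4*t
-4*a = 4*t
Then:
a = 0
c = 0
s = -8/5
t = 0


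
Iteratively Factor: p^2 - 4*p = (p - 4)*(p)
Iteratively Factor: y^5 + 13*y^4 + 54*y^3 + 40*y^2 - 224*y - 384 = (y + 4)*(y^4 + 9*y^3 + 18*y^2 - 32*y - 96) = (y + 3)*(y + 4)*(y^3 + 6*y^2 - 32) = (y - 2)*(y + 3)*(y + 4)*(y^2 + 8*y + 16) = (y - 2)*(y + 3)*(y + 4)^2*(y + 4)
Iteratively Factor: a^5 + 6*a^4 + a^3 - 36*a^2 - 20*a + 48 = (a - 2)*(a^4 + 8*a^3 + 17*a^2 - 2*a - 24) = (a - 2)*(a + 3)*(a^3 + 5*a^2 + 2*a - 8) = (a - 2)*(a - 1)*(a + 3)*(a^2 + 6*a + 8) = (a - 2)*(a - 1)*(a + 2)*(a + 3)*(a + 4)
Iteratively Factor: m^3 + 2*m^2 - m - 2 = (m + 2)*(m^2 - 1) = (m + 1)*(m + 2)*(m - 1)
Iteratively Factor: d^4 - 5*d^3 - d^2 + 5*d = (d)*(d^3 - 5*d^2 - d + 5) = d*(d - 5)*(d^2 - 1) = d*(d - 5)*(d + 1)*(d - 1)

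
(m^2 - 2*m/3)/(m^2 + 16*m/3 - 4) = m/(m + 6)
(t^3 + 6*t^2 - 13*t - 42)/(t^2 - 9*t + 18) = (t^2 + 9*t + 14)/(t - 6)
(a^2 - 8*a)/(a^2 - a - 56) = a/(a + 7)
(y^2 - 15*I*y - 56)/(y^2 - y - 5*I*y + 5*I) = (y^2 - 15*I*y - 56)/(y^2 - y - 5*I*y + 5*I)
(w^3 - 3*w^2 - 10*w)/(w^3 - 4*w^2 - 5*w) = (w + 2)/(w + 1)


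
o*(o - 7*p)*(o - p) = o^3 - 8*o^2*p + 7*o*p^2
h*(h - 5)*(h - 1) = h^3 - 6*h^2 + 5*h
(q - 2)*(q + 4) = q^2 + 2*q - 8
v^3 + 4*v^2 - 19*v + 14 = (v - 2)*(v - 1)*(v + 7)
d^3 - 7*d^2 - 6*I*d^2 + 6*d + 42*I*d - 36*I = (d - 6)*(d - 1)*(d - 6*I)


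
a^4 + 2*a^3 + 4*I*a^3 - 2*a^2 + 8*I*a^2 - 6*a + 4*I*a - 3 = (a + 1)^2*(a + I)*(a + 3*I)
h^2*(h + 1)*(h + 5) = h^4 + 6*h^3 + 5*h^2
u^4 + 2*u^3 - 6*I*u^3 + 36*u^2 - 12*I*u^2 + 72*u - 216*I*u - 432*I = (u + 2)*(u - 6*I)^2*(u + 6*I)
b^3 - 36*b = b*(b - 6)*(b + 6)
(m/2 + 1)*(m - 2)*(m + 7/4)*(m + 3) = m^4/2 + 19*m^3/8 + 5*m^2/8 - 19*m/2 - 21/2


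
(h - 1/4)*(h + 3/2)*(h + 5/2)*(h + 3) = h^4 + 27*h^3/4 + 14*h^2 + 117*h/16 - 45/16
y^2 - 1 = (y - 1)*(y + 1)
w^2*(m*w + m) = m*w^3 + m*w^2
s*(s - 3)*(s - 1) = s^3 - 4*s^2 + 3*s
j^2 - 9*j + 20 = (j - 5)*(j - 4)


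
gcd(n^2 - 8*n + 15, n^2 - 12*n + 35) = n - 5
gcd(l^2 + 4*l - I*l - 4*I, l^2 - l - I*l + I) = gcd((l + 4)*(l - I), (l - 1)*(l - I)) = l - I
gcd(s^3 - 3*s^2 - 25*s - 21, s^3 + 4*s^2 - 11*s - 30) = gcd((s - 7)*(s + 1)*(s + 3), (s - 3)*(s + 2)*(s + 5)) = 1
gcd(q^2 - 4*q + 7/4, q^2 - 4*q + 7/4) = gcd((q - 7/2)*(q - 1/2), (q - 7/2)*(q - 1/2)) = q^2 - 4*q + 7/4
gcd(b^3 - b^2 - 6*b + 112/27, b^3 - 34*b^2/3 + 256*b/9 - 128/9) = b^2 - 10*b/3 + 16/9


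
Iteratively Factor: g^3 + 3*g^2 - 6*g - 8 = (g + 1)*(g^2 + 2*g - 8) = (g + 1)*(g + 4)*(g - 2)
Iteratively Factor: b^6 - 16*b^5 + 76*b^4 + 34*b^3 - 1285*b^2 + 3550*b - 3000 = (b - 5)*(b^5 - 11*b^4 + 21*b^3 + 139*b^2 - 590*b + 600) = (b - 5)^2*(b^4 - 6*b^3 - 9*b^2 + 94*b - 120) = (b - 5)^2*(b + 4)*(b^3 - 10*b^2 + 31*b - 30) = (b - 5)^3*(b + 4)*(b^2 - 5*b + 6) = (b - 5)^3*(b - 3)*(b + 4)*(b - 2)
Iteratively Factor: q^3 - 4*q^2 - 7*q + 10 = (q - 1)*(q^2 - 3*q - 10) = (q - 5)*(q - 1)*(q + 2)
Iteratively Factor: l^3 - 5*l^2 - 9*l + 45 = (l - 3)*(l^2 - 2*l - 15) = (l - 5)*(l - 3)*(l + 3)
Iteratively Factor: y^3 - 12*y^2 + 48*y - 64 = (y - 4)*(y^2 - 8*y + 16) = (y - 4)^2*(y - 4)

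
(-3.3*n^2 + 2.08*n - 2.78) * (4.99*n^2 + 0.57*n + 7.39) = -16.467*n^4 + 8.4982*n^3 - 37.0736*n^2 + 13.7866*n - 20.5442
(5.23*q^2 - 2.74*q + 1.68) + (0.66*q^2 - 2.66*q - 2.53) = 5.89*q^2 - 5.4*q - 0.85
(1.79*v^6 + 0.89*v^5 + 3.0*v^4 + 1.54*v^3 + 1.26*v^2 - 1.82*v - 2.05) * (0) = 0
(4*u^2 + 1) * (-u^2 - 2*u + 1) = -4*u^4 - 8*u^3 + 3*u^2 - 2*u + 1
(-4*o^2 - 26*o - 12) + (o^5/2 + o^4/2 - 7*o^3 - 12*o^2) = o^5/2 + o^4/2 - 7*o^3 - 16*o^2 - 26*o - 12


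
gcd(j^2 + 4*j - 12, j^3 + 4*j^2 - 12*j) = j^2 + 4*j - 12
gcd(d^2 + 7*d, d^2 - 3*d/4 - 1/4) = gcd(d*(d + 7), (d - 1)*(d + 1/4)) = 1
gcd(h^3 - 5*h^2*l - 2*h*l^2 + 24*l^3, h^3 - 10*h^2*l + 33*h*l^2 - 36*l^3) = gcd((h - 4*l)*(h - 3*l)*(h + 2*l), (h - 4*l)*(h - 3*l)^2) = h^2 - 7*h*l + 12*l^2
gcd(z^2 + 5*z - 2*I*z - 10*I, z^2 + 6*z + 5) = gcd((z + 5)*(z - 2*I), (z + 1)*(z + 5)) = z + 5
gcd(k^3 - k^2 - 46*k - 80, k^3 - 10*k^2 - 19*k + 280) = k^2 - 3*k - 40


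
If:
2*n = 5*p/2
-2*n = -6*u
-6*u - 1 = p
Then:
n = -5/14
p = -2/7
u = -5/42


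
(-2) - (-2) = 0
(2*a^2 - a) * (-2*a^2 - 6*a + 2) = -4*a^4 - 10*a^3 + 10*a^2 - 2*a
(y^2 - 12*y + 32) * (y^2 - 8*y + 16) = y^4 - 20*y^3 + 144*y^2 - 448*y + 512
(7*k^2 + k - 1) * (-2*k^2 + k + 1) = -14*k^4 + 5*k^3 + 10*k^2 - 1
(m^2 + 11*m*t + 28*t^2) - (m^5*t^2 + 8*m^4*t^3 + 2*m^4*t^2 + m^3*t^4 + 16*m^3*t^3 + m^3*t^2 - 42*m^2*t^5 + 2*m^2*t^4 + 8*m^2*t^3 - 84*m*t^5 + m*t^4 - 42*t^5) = -m^5*t^2 - 8*m^4*t^3 - 2*m^4*t^2 - m^3*t^4 - 16*m^3*t^3 - m^3*t^2 + 42*m^2*t^5 - 2*m^2*t^4 - 8*m^2*t^3 + m^2 + 84*m*t^5 - m*t^4 + 11*m*t + 42*t^5 + 28*t^2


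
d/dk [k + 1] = 1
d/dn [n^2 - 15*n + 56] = 2*n - 15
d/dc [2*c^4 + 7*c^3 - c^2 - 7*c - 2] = 8*c^3 + 21*c^2 - 2*c - 7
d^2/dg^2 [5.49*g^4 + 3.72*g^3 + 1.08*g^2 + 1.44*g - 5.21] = 65.88*g^2 + 22.32*g + 2.16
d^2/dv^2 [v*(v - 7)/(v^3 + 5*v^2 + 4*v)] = 2*(v^3 - 21*v^2 - 117*v - 167)/(v^6 + 15*v^5 + 87*v^4 + 245*v^3 + 348*v^2 + 240*v + 64)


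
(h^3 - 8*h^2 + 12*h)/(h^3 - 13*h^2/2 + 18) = 2*h/(2*h + 3)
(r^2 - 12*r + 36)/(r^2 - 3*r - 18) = (r - 6)/(r + 3)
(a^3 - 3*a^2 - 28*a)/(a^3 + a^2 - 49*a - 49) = a*(a + 4)/(a^2 + 8*a + 7)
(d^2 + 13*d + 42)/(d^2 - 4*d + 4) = (d^2 + 13*d + 42)/(d^2 - 4*d + 4)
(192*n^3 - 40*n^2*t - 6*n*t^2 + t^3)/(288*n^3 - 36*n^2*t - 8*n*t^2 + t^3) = (-4*n + t)/(-6*n + t)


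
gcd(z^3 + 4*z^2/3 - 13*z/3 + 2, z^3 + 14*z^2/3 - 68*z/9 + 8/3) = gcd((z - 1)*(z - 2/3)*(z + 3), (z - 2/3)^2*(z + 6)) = z - 2/3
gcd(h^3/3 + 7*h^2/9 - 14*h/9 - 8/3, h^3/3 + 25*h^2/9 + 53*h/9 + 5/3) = h + 3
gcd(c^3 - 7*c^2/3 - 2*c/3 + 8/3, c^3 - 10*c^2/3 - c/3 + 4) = c^2 - c/3 - 4/3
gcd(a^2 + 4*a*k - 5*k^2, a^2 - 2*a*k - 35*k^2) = a + 5*k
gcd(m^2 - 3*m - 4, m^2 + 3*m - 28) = m - 4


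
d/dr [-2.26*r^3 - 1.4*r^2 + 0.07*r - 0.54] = -6.78*r^2 - 2.8*r + 0.07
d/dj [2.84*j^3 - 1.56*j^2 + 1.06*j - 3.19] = 8.52*j^2 - 3.12*j + 1.06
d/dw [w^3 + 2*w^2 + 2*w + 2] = 3*w^2 + 4*w + 2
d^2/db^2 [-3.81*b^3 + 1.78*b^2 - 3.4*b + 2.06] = 3.56 - 22.86*b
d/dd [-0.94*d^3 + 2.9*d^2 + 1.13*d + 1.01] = -2.82*d^2 + 5.8*d + 1.13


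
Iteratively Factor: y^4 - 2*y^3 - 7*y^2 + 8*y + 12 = (y - 2)*(y^3 - 7*y - 6) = (y - 2)*(y + 1)*(y^2 - y - 6) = (y - 2)*(y + 1)*(y + 2)*(y - 3)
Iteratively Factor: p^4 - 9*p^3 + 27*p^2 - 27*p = (p - 3)*(p^3 - 6*p^2 + 9*p) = p*(p - 3)*(p^2 - 6*p + 9) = p*(p - 3)^2*(p - 3)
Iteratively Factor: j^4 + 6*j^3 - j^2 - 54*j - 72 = (j + 3)*(j^3 + 3*j^2 - 10*j - 24) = (j + 3)*(j + 4)*(j^2 - j - 6) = (j + 2)*(j + 3)*(j + 4)*(j - 3)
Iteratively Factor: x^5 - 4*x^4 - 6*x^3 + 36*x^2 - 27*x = (x - 1)*(x^4 - 3*x^3 - 9*x^2 + 27*x) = (x - 3)*(x - 1)*(x^3 - 9*x) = (x - 3)*(x - 1)*(x + 3)*(x^2 - 3*x) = x*(x - 3)*(x - 1)*(x + 3)*(x - 3)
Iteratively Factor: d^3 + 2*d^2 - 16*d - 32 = (d + 2)*(d^2 - 16) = (d + 2)*(d + 4)*(d - 4)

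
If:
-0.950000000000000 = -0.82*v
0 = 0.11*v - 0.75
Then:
No Solution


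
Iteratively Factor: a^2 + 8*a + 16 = (a + 4)*(a + 4)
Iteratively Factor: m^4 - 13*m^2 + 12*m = (m + 4)*(m^3 - 4*m^2 + 3*m) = (m - 3)*(m + 4)*(m^2 - m) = (m - 3)*(m - 1)*(m + 4)*(m)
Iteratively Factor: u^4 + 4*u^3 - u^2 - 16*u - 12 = (u + 3)*(u^3 + u^2 - 4*u - 4) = (u + 1)*(u + 3)*(u^2 - 4) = (u - 2)*(u + 1)*(u + 3)*(u + 2)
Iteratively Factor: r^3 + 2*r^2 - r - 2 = (r + 1)*(r^2 + r - 2) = (r + 1)*(r + 2)*(r - 1)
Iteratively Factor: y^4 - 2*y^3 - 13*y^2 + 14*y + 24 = (y - 4)*(y^3 + 2*y^2 - 5*y - 6) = (y - 4)*(y + 1)*(y^2 + y - 6) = (y - 4)*(y + 1)*(y + 3)*(y - 2)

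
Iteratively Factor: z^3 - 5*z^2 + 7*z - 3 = (z - 1)*(z^2 - 4*z + 3) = (z - 3)*(z - 1)*(z - 1)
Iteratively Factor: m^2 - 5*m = (m)*(m - 5)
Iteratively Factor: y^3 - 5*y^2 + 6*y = (y)*(y^2 - 5*y + 6) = y*(y - 2)*(y - 3)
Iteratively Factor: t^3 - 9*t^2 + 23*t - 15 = (t - 5)*(t^2 - 4*t + 3) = (t - 5)*(t - 3)*(t - 1)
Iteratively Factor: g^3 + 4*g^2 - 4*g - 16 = (g - 2)*(g^2 + 6*g + 8) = (g - 2)*(g + 2)*(g + 4)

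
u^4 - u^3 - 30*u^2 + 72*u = u*(u - 4)*(u - 3)*(u + 6)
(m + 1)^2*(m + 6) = m^3 + 8*m^2 + 13*m + 6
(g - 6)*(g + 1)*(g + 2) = g^3 - 3*g^2 - 16*g - 12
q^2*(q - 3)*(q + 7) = q^4 + 4*q^3 - 21*q^2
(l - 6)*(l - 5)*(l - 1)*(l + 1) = l^4 - 11*l^3 + 29*l^2 + 11*l - 30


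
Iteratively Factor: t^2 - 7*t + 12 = (t - 3)*(t - 4)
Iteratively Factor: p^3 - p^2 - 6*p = (p - 3)*(p^2 + 2*p) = p*(p - 3)*(p + 2)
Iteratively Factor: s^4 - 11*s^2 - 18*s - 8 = (s + 2)*(s^3 - 2*s^2 - 7*s - 4) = (s + 1)*(s + 2)*(s^2 - 3*s - 4) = (s + 1)^2*(s + 2)*(s - 4)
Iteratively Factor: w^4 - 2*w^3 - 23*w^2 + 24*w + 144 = (w + 3)*(w^3 - 5*w^2 - 8*w + 48) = (w - 4)*(w + 3)*(w^2 - w - 12) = (w - 4)^2*(w + 3)*(w + 3)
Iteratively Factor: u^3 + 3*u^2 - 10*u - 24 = (u + 4)*(u^2 - u - 6) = (u - 3)*(u + 4)*(u + 2)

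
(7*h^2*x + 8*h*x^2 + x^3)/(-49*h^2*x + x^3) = (h + x)/(-7*h + x)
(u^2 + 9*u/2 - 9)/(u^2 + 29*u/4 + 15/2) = 2*(2*u - 3)/(4*u + 5)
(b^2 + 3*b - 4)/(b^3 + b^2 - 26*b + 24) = (b + 4)/(b^2 + 2*b - 24)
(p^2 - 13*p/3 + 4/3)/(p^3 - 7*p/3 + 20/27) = 9*(p - 4)/(9*p^2 + 3*p - 20)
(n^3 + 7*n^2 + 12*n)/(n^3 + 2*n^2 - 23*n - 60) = n/(n - 5)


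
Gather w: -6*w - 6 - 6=-6*w - 12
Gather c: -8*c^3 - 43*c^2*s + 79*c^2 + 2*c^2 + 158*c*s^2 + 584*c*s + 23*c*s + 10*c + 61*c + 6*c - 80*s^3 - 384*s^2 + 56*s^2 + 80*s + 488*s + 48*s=-8*c^3 + c^2*(81 - 43*s) + c*(158*s^2 + 607*s + 77) - 80*s^3 - 328*s^2 + 616*s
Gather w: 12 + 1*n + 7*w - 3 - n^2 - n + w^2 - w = -n^2 + w^2 + 6*w + 9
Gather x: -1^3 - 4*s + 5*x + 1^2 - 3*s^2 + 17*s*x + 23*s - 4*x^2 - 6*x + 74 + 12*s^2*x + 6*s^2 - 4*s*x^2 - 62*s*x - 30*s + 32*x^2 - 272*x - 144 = 3*s^2 - 11*s + x^2*(28 - 4*s) + x*(12*s^2 - 45*s - 273) - 70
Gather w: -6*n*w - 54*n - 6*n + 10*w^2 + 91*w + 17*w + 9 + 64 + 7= -60*n + 10*w^2 + w*(108 - 6*n) + 80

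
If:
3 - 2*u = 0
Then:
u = 3/2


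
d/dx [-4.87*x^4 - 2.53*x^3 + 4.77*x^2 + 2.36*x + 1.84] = -19.48*x^3 - 7.59*x^2 + 9.54*x + 2.36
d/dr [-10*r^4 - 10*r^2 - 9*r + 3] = -40*r^3 - 20*r - 9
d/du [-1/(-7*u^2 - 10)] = -14*u/(7*u^2 + 10)^2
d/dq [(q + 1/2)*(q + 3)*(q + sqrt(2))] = 3*q^2 + 2*sqrt(2)*q + 7*q + 3/2 + 7*sqrt(2)/2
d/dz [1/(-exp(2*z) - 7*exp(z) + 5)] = (2*exp(z) + 7)*exp(z)/(exp(2*z) + 7*exp(z) - 5)^2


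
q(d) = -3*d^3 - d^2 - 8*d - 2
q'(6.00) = -344.00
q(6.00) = -734.00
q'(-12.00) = -1280.00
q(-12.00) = 5134.00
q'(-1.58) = -27.31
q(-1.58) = 19.98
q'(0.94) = -17.83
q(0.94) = -12.90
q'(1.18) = -22.89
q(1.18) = -17.76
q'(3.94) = -155.59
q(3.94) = -232.53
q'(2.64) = -76.01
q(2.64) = -85.29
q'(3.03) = -96.69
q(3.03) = -118.88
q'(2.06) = -50.31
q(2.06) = -48.95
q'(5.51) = -292.26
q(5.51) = -578.29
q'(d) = -9*d^2 - 2*d - 8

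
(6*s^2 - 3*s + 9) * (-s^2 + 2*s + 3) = -6*s^4 + 15*s^3 + 3*s^2 + 9*s + 27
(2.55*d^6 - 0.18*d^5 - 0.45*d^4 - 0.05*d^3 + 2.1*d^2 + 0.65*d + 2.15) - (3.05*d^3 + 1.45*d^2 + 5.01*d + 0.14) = 2.55*d^6 - 0.18*d^5 - 0.45*d^4 - 3.1*d^3 + 0.65*d^2 - 4.36*d + 2.01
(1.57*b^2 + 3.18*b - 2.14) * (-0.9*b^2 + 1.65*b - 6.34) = -1.413*b^4 - 0.2715*b^3 - 2.7808*b^2 - 23.6922*b + 13.5676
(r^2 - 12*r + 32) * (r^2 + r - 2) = r^4 - 11*r^3 + 18*r^2 + 56*r - 64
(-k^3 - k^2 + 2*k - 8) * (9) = -9*k^3 - 9*k^2 + 18*k - 72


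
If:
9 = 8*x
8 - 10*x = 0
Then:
No Solution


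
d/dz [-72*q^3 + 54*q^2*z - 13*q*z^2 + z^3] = 54*q^2 - 26*q*z + 3*z^2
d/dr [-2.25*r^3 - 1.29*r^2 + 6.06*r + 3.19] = -6.75*r^2 - 2.58*r + 6.06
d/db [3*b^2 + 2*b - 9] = 6*b + 2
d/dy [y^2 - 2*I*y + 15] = 2*y - 2*I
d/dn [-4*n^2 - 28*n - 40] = -8*n - 28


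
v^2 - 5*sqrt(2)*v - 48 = (v - 8*sqrt(2))*(v + 3*sqrt(2))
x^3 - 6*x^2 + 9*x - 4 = (x - 4)*(x - 1)^2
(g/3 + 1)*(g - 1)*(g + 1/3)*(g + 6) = g^4/3 + 25*g^3/9 + 35*g^2/9 - 5*g - 2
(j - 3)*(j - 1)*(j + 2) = j^3 - 2*j^2 - 5*j + 6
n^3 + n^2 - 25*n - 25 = (n - 5)*(n + 1)*(n + 5)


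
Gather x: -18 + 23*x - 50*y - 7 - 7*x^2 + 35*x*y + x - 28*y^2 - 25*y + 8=-7*x^2 + x*(35*y + 24) - 28*y^2 - 75*y - 17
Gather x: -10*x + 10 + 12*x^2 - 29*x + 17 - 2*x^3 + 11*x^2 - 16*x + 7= -2*x^3 + 23*x^2 - 55*x + 34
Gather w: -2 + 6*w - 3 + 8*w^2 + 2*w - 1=8*w^2 + 8*w - 6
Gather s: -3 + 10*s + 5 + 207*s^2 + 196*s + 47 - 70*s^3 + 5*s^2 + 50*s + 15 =-70*s^3 + 212*s^2 + 256*s + 64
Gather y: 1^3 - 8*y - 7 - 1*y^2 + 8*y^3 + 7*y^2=8*y^3 + 6*y^2 - 8*y - 6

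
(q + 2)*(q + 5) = q^2 + 7*q + 10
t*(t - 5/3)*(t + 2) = t^3 + t^2/3 - 10*t/3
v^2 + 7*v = v*(v + 7)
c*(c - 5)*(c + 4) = c^3 - c^2 - 20*c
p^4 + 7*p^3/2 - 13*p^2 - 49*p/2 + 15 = (p - 3)*(p - 1/2)*(p + 2)*(p + 5)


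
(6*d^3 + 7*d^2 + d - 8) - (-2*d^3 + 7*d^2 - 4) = 8*d^3 + d - 4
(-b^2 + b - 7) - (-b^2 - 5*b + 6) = 6*b - 13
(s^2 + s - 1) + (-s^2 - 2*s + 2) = 1 - s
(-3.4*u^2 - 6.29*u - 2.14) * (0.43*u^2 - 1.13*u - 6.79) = -1.462*u^4 + 1.1373*u^3 + 29.2735*u^2 + 45.1273*u + 14.5306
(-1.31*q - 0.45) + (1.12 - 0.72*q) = 0.67 - 2.03*q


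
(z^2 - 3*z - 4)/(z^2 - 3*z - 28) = (-z^2 + 3*z + 4)/(-z^2 + 3*z + 28)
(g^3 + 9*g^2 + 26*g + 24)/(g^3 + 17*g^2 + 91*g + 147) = (g^2 + 6*g + 8)/(g^2 + 14*g + 49)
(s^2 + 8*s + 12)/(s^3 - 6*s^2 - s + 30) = (s + 6)/(s^2 - 8*s + 15)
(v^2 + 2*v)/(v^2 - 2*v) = (v + 2)/(v - 2)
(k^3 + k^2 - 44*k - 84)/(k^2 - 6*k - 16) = (k^2 - k - 42)/(k - 8)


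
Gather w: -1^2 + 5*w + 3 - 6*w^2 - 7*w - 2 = -6*w^2 - 2*w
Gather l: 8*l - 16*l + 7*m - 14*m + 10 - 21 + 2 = -8*l - 7*m - 9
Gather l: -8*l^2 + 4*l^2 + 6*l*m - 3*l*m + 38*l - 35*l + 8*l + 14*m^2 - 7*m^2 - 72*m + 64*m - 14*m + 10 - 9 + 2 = -4*l^2 + l*(3*m + 11) + 7*m^2 - 22*m + 3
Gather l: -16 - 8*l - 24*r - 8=-8*l - 24*r - 24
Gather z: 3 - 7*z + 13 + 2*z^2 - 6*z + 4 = 2*z^2 - 13*z + 20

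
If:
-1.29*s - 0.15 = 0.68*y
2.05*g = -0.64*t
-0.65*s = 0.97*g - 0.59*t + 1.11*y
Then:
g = 0.026428505175794 - 0.268323869471985*y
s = -0.527131782945736*y - 0.116279069767442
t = 0.859474894402451*y - 0.0846538056412153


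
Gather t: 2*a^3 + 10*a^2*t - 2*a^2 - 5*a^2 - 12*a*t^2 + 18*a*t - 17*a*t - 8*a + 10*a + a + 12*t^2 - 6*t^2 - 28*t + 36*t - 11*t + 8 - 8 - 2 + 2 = 2*a^3 - 7*a^2 + 3*a + t^2*(6 - 12*a) + t*(10*a^2 + a - 3)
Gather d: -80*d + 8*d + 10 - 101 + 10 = -72*d - 81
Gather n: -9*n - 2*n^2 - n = -2*n^2 - 10*n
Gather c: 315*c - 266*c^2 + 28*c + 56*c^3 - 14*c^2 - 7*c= 56*c^3 - 280*c^2 + 336*c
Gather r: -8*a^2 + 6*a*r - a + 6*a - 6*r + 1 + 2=-8*a^2 + 5*a + r*(6*a - 6) + 3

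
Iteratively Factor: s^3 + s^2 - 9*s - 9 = (s + 3)*(s^2 - 2*s - 3) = (s + 1)*(s + 3)*(s - 3)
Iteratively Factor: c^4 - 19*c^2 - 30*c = (c + 3)*(c^3 - 3*c^2 - 10*c) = (c - 5)*(c + 3)*(c^2 + 2*c) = (c - 5)*(c + 2)*(c + 3)*(c)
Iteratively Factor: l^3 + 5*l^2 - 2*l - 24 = (l + 3)*(l^2 + 2*l - 8) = (l - 2)*(l + 3)*(l + 4)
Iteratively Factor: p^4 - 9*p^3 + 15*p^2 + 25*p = (p + 1)*(p^3 - 10*p^2 + 25*p) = (p - 5)*(p + 1)*(p^2 - 5*p) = (p - 5)^2*(p + 1)*(p)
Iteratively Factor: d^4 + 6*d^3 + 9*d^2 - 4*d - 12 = (d + 2)*(d^3 + 4*d^2 + d - 6) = (d + 2)^2*(d^2 + 2*d - 3) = (d - 1)*(d + 2)^2*(d + 3)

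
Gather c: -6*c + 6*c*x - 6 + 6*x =c*(6*x - 6) + 6*x - 6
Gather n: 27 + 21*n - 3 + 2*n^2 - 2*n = 2*n^2 + 19*n + 24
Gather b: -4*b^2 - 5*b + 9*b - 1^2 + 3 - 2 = -4*b^2 + 4*b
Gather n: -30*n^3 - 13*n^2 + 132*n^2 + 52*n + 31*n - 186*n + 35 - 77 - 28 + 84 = -30*n^3 + 119*n^2 - 103*n + 14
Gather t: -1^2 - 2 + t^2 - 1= t^2 - 4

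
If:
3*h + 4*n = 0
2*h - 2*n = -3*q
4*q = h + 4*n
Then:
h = 0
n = 0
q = 0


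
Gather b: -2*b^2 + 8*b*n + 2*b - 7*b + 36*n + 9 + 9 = -2*b^2 + b*(8*n - 5) + 36*n + 18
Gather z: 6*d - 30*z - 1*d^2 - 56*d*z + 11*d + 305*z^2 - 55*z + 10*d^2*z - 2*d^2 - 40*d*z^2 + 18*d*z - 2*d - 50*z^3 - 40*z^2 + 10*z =-3*d^2 + 15*d - 50*z^3 + z^2*(265 - 40*d) + z*(10*d^2 - 38*d - 75)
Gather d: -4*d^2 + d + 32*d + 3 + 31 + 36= -4*d^2 + 33*d + 70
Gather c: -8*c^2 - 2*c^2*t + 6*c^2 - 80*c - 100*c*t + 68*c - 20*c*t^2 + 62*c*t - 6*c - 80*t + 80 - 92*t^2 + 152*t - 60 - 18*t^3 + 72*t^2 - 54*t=c^2*(-2*t - 2) + c*(-20*t^2 - 38*t - 18) - 18*t^3 - 20*t^2 + 18*t + 20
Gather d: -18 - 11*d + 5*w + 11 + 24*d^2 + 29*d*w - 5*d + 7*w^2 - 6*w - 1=24*d^2 + d*(29*w - 16) + 7*w^2 - w - 8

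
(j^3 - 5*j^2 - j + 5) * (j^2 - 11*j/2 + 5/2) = j^5 - 21*j^4/2 + 29*j^3 - 2*j^2 - 30*j + 25/2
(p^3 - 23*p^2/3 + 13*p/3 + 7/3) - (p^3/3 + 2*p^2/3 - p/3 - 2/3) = 2*p^3/3 - 25*p^2/3 + 14*p/3 + 3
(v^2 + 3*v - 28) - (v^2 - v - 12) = 4*v - 16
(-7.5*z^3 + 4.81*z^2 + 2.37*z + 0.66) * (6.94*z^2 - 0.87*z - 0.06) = -52.05*z^5 + 39.9064*z^4 + 12.7131*z^3 + 2.2299*z^2 - 0.7164*z - 0.0396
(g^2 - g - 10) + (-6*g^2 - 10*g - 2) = -5*g^2 - 11*g - 12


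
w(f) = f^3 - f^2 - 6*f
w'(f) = 3*f^2 - 2*f - 6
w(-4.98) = -118.43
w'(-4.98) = 78.36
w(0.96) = -5.80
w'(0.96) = -5.16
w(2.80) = -2.69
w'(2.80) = 11.92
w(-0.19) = 1.10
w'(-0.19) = -5.51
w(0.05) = -0.30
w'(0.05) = -6.09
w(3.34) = 6.06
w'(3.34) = 20.79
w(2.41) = -6.27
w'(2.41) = 6.60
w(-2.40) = -5.18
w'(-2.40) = 16.08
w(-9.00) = -756.00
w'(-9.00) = 255.00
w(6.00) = 144.00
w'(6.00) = 90.00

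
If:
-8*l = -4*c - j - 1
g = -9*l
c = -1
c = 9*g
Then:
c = -1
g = -1/9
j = 251/81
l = 1/81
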